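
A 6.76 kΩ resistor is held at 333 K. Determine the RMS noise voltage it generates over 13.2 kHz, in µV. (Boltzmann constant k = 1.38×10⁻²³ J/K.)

1.28 µV

V_n = √(4kTRB)
4kTRB = 4 × 1.38×10⁻²³ × 333 × 6.76×10³ × 1.32×10⁴ = 1.64×10⁻¹² V²
V_n = √(1.64×10⁻¹²) = 1.28×10⁻⁶ V = 1.28 µV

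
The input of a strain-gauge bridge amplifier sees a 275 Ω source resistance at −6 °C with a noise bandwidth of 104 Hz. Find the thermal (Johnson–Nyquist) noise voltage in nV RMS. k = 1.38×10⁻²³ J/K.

20.5 nV

T = −6 °C + 273.15 = 267.15 K
V_n = √(4kTRB)
4kTRB = 4 × 1.38×10⁻²³ × 267.15 × 2.75×10² × 1.04×10² = 4.22×10⁻¹⁶ V²
V_n = √(4.22×10⁻¹⁶) = 2.05×10⁻⁸ V = 20.5 nV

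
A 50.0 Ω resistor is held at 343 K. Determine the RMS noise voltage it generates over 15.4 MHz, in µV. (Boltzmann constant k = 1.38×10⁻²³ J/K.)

V_n = √(4kTRB)
4kTRB = 4 × 1.38×10⁻²³ × 343 × 5.00×10¹ × 1.54×10⁷ = 1.46×10⁻¹¹ V²
V_n = √(1.46×10⁻¹¹) = 3.82×10⁻⁶ V = 3.82 µV

3.82 µV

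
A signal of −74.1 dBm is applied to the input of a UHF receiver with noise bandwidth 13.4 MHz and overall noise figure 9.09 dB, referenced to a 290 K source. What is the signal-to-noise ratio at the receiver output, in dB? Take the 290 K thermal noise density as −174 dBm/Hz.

19.5 dB

Noise floor: N = −174 + 10 log₁₀(B) + NF
10 log₁₀(1.34×10⁷) = 71.27 dB
N = −174 + 71.27 + 9.09 = −93.64 dBm
SNR = P_sig − N = −74.1 − (−93.64) = 19.54 dB → 19.5 dB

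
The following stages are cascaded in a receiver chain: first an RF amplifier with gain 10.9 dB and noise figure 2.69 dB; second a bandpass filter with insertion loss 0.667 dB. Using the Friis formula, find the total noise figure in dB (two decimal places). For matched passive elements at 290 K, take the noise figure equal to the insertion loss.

2.72 dB

Convert to linear (a loss of L dB is a gain of −L dB): F_i = 10^(NF_i/10), G_i = 10^(G_i,dB/10)
  Stage 1: F_1 = 10^(2.69/10) = 1.858, G_1 = 10^(10.9/10) = 12.30
  Stage 2: F_2 = 10^(0.667/10) = 1.166, G_2 = 10^(−0.667/10) = 0.8576
Friis cascade:
  F = 1.858 + (1.166 − 1)/12.30 = 1.871
NF = 10 log₁₀(1.871) = 2.72 dB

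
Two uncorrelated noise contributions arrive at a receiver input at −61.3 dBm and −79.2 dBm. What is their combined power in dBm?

Convert to linear, add, convert back:
P₁ = 7.41×10⁻¹⁰ W, P₂ = 1.20×10⁻¹¹ W
P_tot = 7.53×10⁻¹⁰ W → 10 log₁₀(P_tot / 10⁻³) = −61.2 dBm

−61.2 dBm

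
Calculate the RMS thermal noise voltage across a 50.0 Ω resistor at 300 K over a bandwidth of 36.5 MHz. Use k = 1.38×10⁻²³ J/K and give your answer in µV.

V_n = √(4kTRB)
4kTRB = 4 × 1.38×10⁻²³ × 300 × 5.00×10¹ × 3.65×10⁷ = 3.02×10⁻¹¹ V²
V_n = √(3.02×10⁻¹¹) = 5.50×10⁻⁶ V = 5.50 µV

5.50 µV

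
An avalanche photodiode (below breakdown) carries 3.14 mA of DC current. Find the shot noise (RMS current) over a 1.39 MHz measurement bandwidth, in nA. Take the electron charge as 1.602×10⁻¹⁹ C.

I_n = √(2qI·B)
2qI·B = 2 × 1.602×10⁻¹⁹ × 3.14×10⁻³ × 1.39×10⁶ = 1.40×10⁻¹⁵ A²
I_n = √(1.40×10⁻¹⁵) = 3.74×10⁻⁸ A = 37.4 nA

37.4 nA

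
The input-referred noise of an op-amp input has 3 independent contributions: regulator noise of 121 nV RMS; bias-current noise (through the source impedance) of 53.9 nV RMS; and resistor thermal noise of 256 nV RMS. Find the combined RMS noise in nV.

288 nV

Uncorrelated sources add in power (mean-square): V_tot = √(ΣV_i²)
V_tot = √[(1.21×10⁻⁷)² + (5.39×10⁻⁸)² + (2.56×10⁻⁷)²] = 2.88×10⁻⁷ V = 288 nV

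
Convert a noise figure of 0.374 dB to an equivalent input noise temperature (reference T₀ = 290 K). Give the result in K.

F = 10^(0.374/10) = 1.08993
T_e = (F − 1)·T₀ = (1.08993 − 1) × 290 = 26.1 K

26.1 K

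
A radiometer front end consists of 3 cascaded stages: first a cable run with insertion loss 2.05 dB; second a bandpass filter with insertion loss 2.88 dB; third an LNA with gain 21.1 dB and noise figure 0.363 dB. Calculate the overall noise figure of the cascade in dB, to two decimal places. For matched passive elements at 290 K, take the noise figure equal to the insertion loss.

Convert to linear (a loss of L dB is a gain of −L dB): F_i = 10^(NF_i/10), G_i = 10^(G_i,dB/10)
  Stage 1: F_1 = 10^(2.05/10) = 1.603, G_1 = 10^(−2.05/10) = 0.6237
  Stage 2: F_2 = 10^(2.88/10) = 1.941, G_2 = 10^(−2.88/10) = 0.5152
  Stage 3: F_3 = 10^(0.363/10) = 1.087, G_3 = 10^(21.1/10) = 128.8
Friis cascade:
  F = 1.603 + (1.941 − 1)/0.6237 + (1.087 − 1)/0.3214 = 3.383
NF = 10 log₁₀(3.383) = 5.29 dB

5.29 dB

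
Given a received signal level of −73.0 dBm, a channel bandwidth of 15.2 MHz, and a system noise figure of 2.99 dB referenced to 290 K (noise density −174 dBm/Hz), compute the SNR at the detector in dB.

Noise floor: N = −174 + 10 log₁₀(B) + NF
10 log₁₀(1.52×10⁷) = 71.82 dB
N = −174 + 71.82 + 2.99 = −99.19 dBm
SNR = P_sig − N = −73.0 − (−99.19) = 26.19 dB → 26.2 dB

26.2 dB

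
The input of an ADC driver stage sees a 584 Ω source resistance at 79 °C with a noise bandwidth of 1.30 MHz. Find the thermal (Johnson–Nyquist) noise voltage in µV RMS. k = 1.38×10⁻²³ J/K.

T = 79 °C + 273.15 = 352.15 K
V_n = √(4kTRB)
4kTRB = 4 × 1.38×10⁻²³ × 352.15 × 5.84×10² × 1.30×10⁶ = 1.48×10⁻¹¹ V²
V_n = √(1.48×10⁻¹¹) = 3.84×10⁻⁶ V = 3.84 µV

3.84 µV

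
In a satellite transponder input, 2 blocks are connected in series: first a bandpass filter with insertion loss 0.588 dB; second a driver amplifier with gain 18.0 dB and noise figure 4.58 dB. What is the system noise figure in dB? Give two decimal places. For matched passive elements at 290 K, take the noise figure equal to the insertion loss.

Convert to linear (a loss of L dB is a gain of −L dB): F_i = 10^(NF_i/10), G_i = 10^(G_i,dB/10)
  Stage 1: F_1 = 10^(0.588/10) = 1.145, G_1 = 10^(−0.588/10) = 0.8734
  Stage 2: F_2 = 10^(4.58/10) = 2.871, G_2 = 10^(18.0/10) = 63.10
Friis cascade:
  F = 1.145 + (2.871 − 1)/0.8734 = 3.287
NF = 10 log₁₀(3.287) = 5.17 dB

5.17 dB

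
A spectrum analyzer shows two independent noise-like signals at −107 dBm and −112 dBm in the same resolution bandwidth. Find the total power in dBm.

−105.8 dBm

Convert to linear, add, convert back:
P₁ = 2.00×10⁻¹⁴ W, P₂ = 6.31×10⁻¹⁵ W
P_tot = 2.63×10⁻¹⁴ W → 10 log₁₀(P_tot / 10⁻³) = −105.8 dBm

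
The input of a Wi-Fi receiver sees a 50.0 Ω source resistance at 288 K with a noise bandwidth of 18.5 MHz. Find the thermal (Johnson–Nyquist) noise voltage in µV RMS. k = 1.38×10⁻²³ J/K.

3.83 µV

V_n = √(4kTRB)
4kTRB = 4 × 1.38×10⁻²³ × 288 × 5.00×10¹ × 1.85×10⁷ = 1.47×10⁻¹¹ V²
V_n = √(1.47×10⁻¹¹) = 3.83×10⁻⁶ V = 3.83 µV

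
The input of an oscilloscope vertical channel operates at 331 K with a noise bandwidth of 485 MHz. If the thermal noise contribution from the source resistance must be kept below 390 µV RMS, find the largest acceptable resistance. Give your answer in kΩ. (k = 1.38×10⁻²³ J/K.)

Johnson–Nyquist: V_n = √(4kTRB) ⇒ R = V_n² / (4kTB)
4kTB = 4 × 1.38×10⁻²³ × 331 × 4.85×10⁸ = 8.86×10⁻¹²
R = (3.90×10⁻⁴)² / 8.86×10⁻¹² = 1.72×10⁴ Ω = 17.2 kΩ

17.2 kΩ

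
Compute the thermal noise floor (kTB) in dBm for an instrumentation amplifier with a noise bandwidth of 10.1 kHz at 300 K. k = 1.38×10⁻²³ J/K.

−133.8 dBm

P_n = kTB = 1.38×10⁻²³ × 300 × 1.01×10⁴ = 4.18×10⁻¹⁷ W
In dBm: 10 log₁₀(4.18×10⁻¹⁷ / 10⁻³) = −133.8 dBm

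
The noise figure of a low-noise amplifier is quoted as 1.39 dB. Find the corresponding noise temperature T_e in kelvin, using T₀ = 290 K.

109 K

F = 10^(1.39/10) = 1.37721
T_e = (F − 1)·T₀ = (1.37721 − 1) × 290 = 109 K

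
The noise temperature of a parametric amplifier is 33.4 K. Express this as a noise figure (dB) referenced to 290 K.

0.473 dB

F = 1 + T_e/T₀ = 1 + 33.4/290 = 1.11517
NF = 10 log₁₀(1.11517) = 0.473 dB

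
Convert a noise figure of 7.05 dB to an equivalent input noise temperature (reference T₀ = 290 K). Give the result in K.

1180 K

F = 10^(7.05/10) = 5.06991
T_e = (F − 1)·T₀ = (5.06991 − 1) × 290 = 1180 K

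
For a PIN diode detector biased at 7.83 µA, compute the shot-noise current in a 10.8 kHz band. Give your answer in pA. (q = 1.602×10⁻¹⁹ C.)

I_n = √(2qI·B)
2qI·B = 2 × 1.602×10⁻¹⁹ × 7.83×10⁻⁶ × 1.08×10⁴ = 2.71×10⁻²⁰ A²
I_n = √(2.71×10⁻²⁰) = 1.65×10⁻¹⁰ A = 165 pA

165 pA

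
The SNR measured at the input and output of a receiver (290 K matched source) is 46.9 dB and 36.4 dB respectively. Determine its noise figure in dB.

NF (dB) = SNR_in(dB) − SNR_out(dB) when the source is at T₀
NF = 46.9 − 36.4 = 10.5 dB

10.5 dB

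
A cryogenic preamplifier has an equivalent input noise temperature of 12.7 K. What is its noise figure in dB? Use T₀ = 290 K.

0.186 dB

F = 1 + T_e/T₀ = 1 + 12.7/290 = 1.04379
NF = 10 log₁₀(1.04379) = 0.186 dB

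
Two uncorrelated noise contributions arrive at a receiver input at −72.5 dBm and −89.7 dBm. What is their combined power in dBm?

−72.4 dBm

Convert to linear, add, convert back:
P₁ = 5.62×10⁻¹¹ W, P₂ = 1.07×10⁻¹² W
P_tot = 5.73×10⁻¹¹ W → 10 log₁₀(P_tot / 10⁻³) = −72.4 dBm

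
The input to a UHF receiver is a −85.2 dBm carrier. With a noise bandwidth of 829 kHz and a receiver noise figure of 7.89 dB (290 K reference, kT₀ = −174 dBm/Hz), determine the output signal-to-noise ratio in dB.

21.7 dB

Noise floor: N = −174 + 10 log₁₀(B) + NF
10 log₁₀(8.29×10⁵) = 59.19 dB
N = −174 + 59.19 + 7.89 = −106.92 dBm
SNR = P_sig − N = −85.2 − (−106.92) = 21.72 dB → 21.7 dB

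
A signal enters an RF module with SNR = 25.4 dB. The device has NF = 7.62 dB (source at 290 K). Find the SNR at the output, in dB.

By definition F = SNR_in/SNR_out, so in dB: SNR_out = SNR_in − NF
SNR_out = 25.4 − 7.62 = 17.78 dB

17.78 dB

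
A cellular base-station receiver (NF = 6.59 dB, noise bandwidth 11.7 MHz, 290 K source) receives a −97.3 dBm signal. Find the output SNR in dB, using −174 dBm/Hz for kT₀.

Noise floor: N = −174 + 10 log₁₀(B) + NF
10 log₁₀(1.17×10⁷) = 70.68 dB
N = −174 + 70.68 + 6.59 = −96.73 dBm
SNR = P_sig − N = −97.3 − (−96.73) = −0.57 dB → −0.6 dB

−0.6 dB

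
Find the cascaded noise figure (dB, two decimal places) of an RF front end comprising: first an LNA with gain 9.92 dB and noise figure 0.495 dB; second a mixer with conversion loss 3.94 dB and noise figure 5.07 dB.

1.29 dB

Convert to linear (a loss of L dB is a gain of −L dB): F_i = 10^(NF_i/10), G_i = 10^(G_i,dB/10)
  Stage 1: F_1 = 10^(0.495/10) = 1.121, G_1 = 10^(9.92/10) = 9.817
  Stage 2: F_2 = 10^(5.07/10) = 3.214, G_2 = 10^(−3.94/10) = 0.4036
Friis cascade:
  F = 1.121 + (3.214 − 1)/9.817 = 1.346
NF = 10 log₁₀(1.346) = 1.29 dB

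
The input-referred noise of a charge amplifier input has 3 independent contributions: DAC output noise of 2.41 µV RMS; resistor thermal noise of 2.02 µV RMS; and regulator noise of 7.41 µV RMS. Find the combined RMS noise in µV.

8.05 µV

Uncorrelated sources add in power (mean-square): V_tot = √(ΣV_i²)
V_tot = √[(2.41×10⁻⁶)² + (2.02×10⁻⁶)² + (7.41×10⁻⁶)²] = 8.05×10⁻⁶ V = 8.05 µV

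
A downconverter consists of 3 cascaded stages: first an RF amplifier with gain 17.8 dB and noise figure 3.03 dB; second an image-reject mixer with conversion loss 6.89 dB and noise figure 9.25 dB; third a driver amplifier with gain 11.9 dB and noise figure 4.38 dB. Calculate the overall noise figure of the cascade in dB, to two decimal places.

Convert to linear (a loss of L dB is a gain of −L dB): F_i = 10^(NF_i/10), G_i = 10^(G_i,dB/10)
  Stage 1: F_1 = 10^(3.03/10) = 2.009, G_1 = 10^(17.8/10) = 60.26
  Stage 2: F_2 = 10^(9.25/10) = 8.414, G_2 = 10^(−6.89/10) = 0.2046
  Stage 3: F_3 = 10^(4.38/10) = 2.742, G_3 = 10^(11.9/10) = 15.49
Friis cascade:
  F = 2.009 + (8.414 − 1)/60.26 + (2.742 − 1)/12.33 = 2.273
NF = 10 log₁₀(2.273) = 3.57 dB

3.57 dB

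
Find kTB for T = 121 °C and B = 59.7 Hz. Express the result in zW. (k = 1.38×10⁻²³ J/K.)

T = 121 °C + 273.15 = 394.15 K
P_n = kTB = 1.38×10⁻²³ × 394.15 × 5.97×10¹ = 3.25×10⁻¹⁹ W = 325 zW

325 zW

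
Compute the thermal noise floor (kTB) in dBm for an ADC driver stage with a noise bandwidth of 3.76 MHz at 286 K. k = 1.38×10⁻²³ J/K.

P_n = kTB = 1.38×10⁻²³ × 286 × 3.76×10⁶ = 1.48×10⁻¹⁴ W
In dBm: 10 log₁₀(1.48×10⁻¹⁴ / 10⁻³) = −108.3 dBm

−108.3 dBm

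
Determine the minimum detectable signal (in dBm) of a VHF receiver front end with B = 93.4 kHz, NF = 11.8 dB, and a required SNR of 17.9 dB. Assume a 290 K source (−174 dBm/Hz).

−94.6 dBm

Sensitivity = −174 + 10 log₁₀(B) + NF + SNR_min
= −174 + 49.7 + 11.8 + 17.9
= −94.6 dBm → −94.6 dBm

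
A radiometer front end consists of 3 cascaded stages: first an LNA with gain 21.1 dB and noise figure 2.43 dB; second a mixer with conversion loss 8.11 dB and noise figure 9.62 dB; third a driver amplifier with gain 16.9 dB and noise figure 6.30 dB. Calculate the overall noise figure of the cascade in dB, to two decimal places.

Convert to linear (a loss of L dB is a gain of −L dB): F_i = 10^(NF_i/10), G_i = 10^(G_i,dB/10)
  Stage 1: F_1 = 10^(2.43/10) = 1.750, G_1 = 10^(21.1/10) = 128.8
  Stage 2: F_2 = 10^(9.62/10) = 9.162, G_2 = 10^(−8.11/10) = 0.1545
  Stage 3: F_3 = 10^(6.30/10) = 4.266, G_3 = 10^(16.9/10) = 48.98
Friis cascade:
  F = 1.750 + (9.162 − 1)/128.8 + (4.266 − 1)/19.91 = 1.977
NF = 10 log₁₀(1.977) = 2.96 dB

2.96 dB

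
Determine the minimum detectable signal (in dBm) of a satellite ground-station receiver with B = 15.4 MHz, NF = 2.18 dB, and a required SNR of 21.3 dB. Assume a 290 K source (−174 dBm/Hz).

Sensitivity = −174 + 10 log₁₀(B) + NF + SNR_min
= −174 + 71.88 + 2.18 + 21.3
= −78.64 dBm → −78.6 dBm

−78.6 dBm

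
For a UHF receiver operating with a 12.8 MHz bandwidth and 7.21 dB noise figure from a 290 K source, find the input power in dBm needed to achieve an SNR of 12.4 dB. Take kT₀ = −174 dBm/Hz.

Sensitivity = −174 + 10 log₁₀(B) + NF + SNR_min
= −174 + 71.07 + 7.21 + 12.4
= −83.32 dBm → −83.3 dBm

−83.3 dBm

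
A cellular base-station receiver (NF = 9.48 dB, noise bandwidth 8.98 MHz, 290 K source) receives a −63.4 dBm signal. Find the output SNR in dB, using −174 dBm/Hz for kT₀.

Noise floor: N = −174 + 10 log₁₀(B) + NF
10 log₁₀(8.98×10⁶) = 69.53 dB
N = −174 + 69.53 + 9.48 = −94.99 dBm
SNR = P_sig − N = −63.4 − (−94.99) = 31.59 dB → 31.6 dB

31.6 dB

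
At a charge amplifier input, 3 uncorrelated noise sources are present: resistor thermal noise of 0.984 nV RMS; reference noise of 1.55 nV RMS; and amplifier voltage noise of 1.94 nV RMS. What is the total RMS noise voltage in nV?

2.67 nV

Uncorrelated sources add in power (mean-square): V_tot = √(ΣV_i²)
V_tot = √[(9.84×10⁻¹⁰)² + (1.55×10⁻⁹)² + (1.94×10⁻⁹)²] = 2.67×10⁻⁹ V = 2.67 nV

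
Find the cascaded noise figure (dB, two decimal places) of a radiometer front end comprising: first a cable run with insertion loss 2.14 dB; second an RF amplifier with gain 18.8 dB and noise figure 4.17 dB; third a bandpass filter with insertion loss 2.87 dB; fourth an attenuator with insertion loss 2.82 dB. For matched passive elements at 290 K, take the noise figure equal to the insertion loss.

6.37 dB

Convert to linear (a loss of L dB is a gain of −L dB): F_i = 10^(NF_i/10), G_i = 10^(G_i,dB/10)
  Stage 1: F_1 = 10^(2.14/10) = 1.637, G_1 = 10^(−2.14/10) = 0.6109
  Stage 2: F_2 = 10^(4.17/10) = 2.612, G_2 = 10^(18.8/10) = 75.86
  Stage 3: F_3 = 10^(2.87/10) = 1.936, G_3 = 10^(−2.87/10) = 0.5164
  Stage 4: F_4 = 10^(2.82/10) = 1.914, G_4 = 10^(−2.82/10) = 0.5224
Friis cascade:
  F = 1.637 + (2.612 − 1)/0.6109 + (1.936 − 1)/46.34 + (1.914 − 1)/23.93 = 4.334
NF = 10 log₁₀(4.334) = 6.37 dB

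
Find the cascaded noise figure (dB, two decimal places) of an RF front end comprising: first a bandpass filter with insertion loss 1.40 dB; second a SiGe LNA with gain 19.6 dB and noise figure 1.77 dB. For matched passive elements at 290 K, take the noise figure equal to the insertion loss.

3.17 dB

Convert to linear (a loss of L dB is a gain of −L dB): F_i = 10^(NF_i/10), G_i = 10^(G_i,dB/10)
  Stage 1: F_1 = 10^(1.40/10) = 1.380, G_1 = 10^(−1.40/10) = 0.7244
  Stage 2: F_2 = 10^(1.77/10) = 1.503, G_2 = 10^(19.6/10) = 91.20
Friis cascade:
  F = 1.380 + (1.503 − 1)/0.7244 = 2.075
NF = 10 log₁₀(2.075) = 3.17 dB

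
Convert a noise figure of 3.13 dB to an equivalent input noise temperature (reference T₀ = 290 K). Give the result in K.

306 K

F = 10^(3.13/10) = 2.05589
T_e = (F − 1)·T₀ = (2.05589 − 1) × 290 = 306 K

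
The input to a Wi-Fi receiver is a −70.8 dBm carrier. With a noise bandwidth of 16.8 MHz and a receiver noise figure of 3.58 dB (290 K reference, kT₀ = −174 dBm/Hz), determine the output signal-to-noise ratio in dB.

Noise floor: N = −174 + 10 log₁₀(B) + NF
10 log₁₀(1.68×10⁷) = 72.25 dB
N = −174 + 72.25 + 3.58 = −98.17 dBm
SNR = P_sig − N = −70.8 − (−98.17) = 27.37 dB → 27.4 dB

27.4 dB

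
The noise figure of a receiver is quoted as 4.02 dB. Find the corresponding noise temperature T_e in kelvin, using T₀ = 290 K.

442 K

F = 10^(4.02/10) = 2.52348
T_e = (F − 1)·T₀ = (2.52348 − 1) × 290 = 442 K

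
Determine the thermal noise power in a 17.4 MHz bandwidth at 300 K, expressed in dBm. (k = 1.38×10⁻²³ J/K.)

−101.4 dBm

P_n = kTB = 1.38×10⁻²³ × 300 × 1.74×10⁷ = 7.20×10⁻¹⁴ W
In dBm: 10 log₁₀(7.20×10⁻¹⁴ / 10⁻³) = −101.4 dBm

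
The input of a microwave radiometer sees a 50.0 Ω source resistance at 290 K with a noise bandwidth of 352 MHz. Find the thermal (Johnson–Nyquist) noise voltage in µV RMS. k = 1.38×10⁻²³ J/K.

V_n = √(4kTRB)
4kTRB = 4 × 1.38×10⁻²³ × 290 × 5.00×10¹ × 3.52×10⁸ = 2.82×10⁻¹⁰ V²
V_n = √(2.82×10⁻¹⁰) = 1.68×10⁻⁵ V = 16.8 µV

16.8 µV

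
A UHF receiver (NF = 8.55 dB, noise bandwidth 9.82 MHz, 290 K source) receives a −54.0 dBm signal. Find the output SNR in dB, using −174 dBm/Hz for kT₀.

41.5 dB

Noise floor: N = −174 + 10 log₁₀(B) + NF
10 log₁₀(9.82×10⁶) = 69.92 dB
N = −174 + 69.92 + 8.55 = −95.53 dBm
SNR = P_sig − N = −54.0 − (−95.53) = 41.53 dB → 41.5 dB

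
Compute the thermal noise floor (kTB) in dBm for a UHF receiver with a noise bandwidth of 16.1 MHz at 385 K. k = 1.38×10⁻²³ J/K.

P_n = kTB = 1.38×10⁻²³ × 385 × 1.61×10⁷ = 8.55×10⁻¹⁴ W
In dBm: 10 log₁₀(8.55×10⁻¹⁴ / 10⁻³) = −100.7 dBm

−100.7 dBm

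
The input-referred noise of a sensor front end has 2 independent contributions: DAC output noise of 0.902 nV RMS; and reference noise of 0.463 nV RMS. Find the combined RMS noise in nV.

1.01 nV

Uncorrelated sources add in power (mean-square): V_tot = √(ΣV_i²)
V_tot = √[(9.02×10⁻¹⁰)² + (4.63×10⁻¹⁰)²] = 1.01×10⁻⁹ V = 1.01 nV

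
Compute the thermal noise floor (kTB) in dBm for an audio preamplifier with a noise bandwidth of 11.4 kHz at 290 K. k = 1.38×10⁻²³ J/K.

P_n = kTB = 1.38×10⁻²³ × 290 × 1.14×10⁴ = 4.56×10⁻¹⁷ W
In dBm: 10 log₁₀(4.56×10⁻¹⁷ / 10⁻³) = −133.4 dBm

−133.4 dBm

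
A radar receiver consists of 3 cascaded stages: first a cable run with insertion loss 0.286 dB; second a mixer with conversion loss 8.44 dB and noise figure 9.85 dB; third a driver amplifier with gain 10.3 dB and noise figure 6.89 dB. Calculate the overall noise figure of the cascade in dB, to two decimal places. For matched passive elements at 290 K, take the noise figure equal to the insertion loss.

Convert to linear (a loss of L dB is a gain of −L dB): F_i = 10^(NF_i/10), G_i = 10^(G_i,dB/10)
  Stage 1: F_1 = 10^(0.286/10) = 1.068, G_1 = 10^(−0.286/10) = 0.9363
  Stage 2: F_2 = 10^(9.85/10) = 9.661, G_2 = 10^(−8.44/10) = 0.1432
  Stage 3: F_3 = 10^(6.89/10) = 4.887, G_3 = 10^(10.3/10) = 10.72
Friis cascade:
  F = 1.068 + (9.661 − 1)/0.9363 + (4.887 − 1)/0.1341 = 39.30
NF = 10 log₁₀(39.30) = 15.94 dB

15.94 dB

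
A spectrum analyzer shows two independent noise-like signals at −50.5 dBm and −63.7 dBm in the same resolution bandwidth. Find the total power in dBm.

Convert to linear, add, convert back:
P₁ = 8.91×10⁻⁹ W, P₂ = 4.27×10⁻¹⁰ W
P_tot = 9.34×10⁻⁹ W → 10 log₁₀(P_tot / 10⁻³) = −50.3 dBm

−50.3 dBm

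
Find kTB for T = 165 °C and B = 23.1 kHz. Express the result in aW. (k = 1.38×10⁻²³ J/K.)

T = 165 °C + 273.15 = 438.15 K
P_n = kTB = 1.38×10⁻²³ × 438.15 × 2.31×10⁴ = 1.40×10⁻¹⁶ W = 140 aW

140 aW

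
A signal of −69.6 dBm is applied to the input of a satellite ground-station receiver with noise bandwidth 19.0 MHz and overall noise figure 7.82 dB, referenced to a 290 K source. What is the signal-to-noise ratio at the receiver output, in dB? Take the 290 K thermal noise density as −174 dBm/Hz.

23.8 dB

Noise floor: N = −174 + 10 log₁₀(B) + NF
10 log₁₀(1.90×10⁷) = 72.79 dB
N = −174 + 72.79 + 7.82 = −93.39 dBm
SNR = P_sig − N = −69.6 − (−93.39) = 23.79 dB → 23.8 dB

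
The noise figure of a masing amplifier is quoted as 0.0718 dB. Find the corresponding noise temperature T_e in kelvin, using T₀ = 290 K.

F = 10^(0.0718/10) = 1.01667
T_e = (F − 1)·T₀ = (1.01667 − 1) × 290 = 4.83 K

4.83 K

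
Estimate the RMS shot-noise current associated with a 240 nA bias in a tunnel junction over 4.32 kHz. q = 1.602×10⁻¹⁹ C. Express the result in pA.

I_n = √(2qI·B)
2qI·B = 2 × 1.602×10⁻¹⁹ × 2.40×10⁻⁷ × 4.32×10³ = 3.32×10⁻²² A²
I_n = √(3.32×10⁻²²) = 1.82×10⁻¹¹ A = 18.2 pA

18.2 pA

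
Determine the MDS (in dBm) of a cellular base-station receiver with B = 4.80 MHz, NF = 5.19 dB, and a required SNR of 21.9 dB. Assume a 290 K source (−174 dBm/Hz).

−80.1 dBm

Sensitivity = −174 + 10 log₁₀(B) + NF + SNR_min
= −174 + 66.81 + 5.19 + 21.9
= −80.10 dBm → −80.1 dBm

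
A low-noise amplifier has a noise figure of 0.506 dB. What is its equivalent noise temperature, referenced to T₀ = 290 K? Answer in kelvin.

F = 10^(0.506/10) = 1.12357
T_e = (F − 1)·T₀ = (1.12357 − 1) × 290 = 35.8 K

35.8 K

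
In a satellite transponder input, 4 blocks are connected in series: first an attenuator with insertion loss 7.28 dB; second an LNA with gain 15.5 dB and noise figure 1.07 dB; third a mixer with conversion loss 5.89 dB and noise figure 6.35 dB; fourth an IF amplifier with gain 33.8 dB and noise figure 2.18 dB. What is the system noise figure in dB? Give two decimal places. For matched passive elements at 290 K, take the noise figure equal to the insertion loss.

Convert to linear (a loss of L dB is a gain of −L dB): F_i = 10^(NF_i/10), G_i = 10^(G_i,dB/10)
  Stage 1: F_1 = 10^(7.28/10) = 5.346, G_1 = 10^(−7.28/10) = 0.1871
  Stage 2: F_2 = 10^(1.07/10) = 1.279, G_2 = 10^(15.5/10) = 35.48
  Stage 3: F_3 = 10^(6.35/10) = 4.315, G_3 = 10^(−5.89/10) = 0.2576
  Stage 4: F_4 = 10^(2.18/10) = 1.652, G_4 = 10^(33.8/10) = 2399
Friis cascade:
  F = 5.346 + (1.279 − 1)/0.1871 + (4.315 − 1)/6.637 + (1.652 − 1)/1.710 = 7.720
NF = 10 log₁₀(7.720) = 8.88 dB

8.88 dB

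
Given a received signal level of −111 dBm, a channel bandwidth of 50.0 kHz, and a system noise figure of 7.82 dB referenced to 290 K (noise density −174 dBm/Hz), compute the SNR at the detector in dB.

8.2 dB

Noise floor: N = −174 + 10 log₁₀(B) + NF
10 log₁₀(5.00×10⁴) = 46.99 dB
N = −174 + 46.99 + 7.82 = −119.19 dBm
SNR = P_sig − N = −111 − (−119.19) = 8.19 dB → 8.2 dB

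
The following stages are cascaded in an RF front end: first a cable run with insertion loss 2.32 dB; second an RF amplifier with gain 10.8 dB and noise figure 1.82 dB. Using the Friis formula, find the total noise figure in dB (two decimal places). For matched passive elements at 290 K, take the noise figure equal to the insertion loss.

Convert to linear (a loss of L dB is a gain of −L dB): F_i = 10^(NF_i/10), G_i = 10^(G_i,dB/10)
  Stage 1: F_1 = 10^(2.32/10) = 1.706, G_1 = 10^(−2.32/10) = 0.5861
  Stage 2: F_2 = 10^(1.82/10) = 1.521, G_2 = 10^(10.8/10) = 12.02
Friis cascade:
  F = 1.706 + (1.521 − 1)/0.5861 = 2.594
NF = 10 log₁₀(2.594) = 4.14 dB

4.14 dB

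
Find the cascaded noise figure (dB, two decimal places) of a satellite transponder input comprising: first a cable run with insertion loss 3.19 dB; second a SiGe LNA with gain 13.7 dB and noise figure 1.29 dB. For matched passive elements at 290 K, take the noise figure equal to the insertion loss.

4.48 dB

Convert to linear (a loss of L dB is a gain of −L dB): F_i = 10^(NF_i/10), G_i = 10^(G_i,dB/10)
  Stage 1: F_1 = 10^(3.19/10) = 2.084, G_1 = 10^(−3.19/10) = 0.4797
  Stage 2: F_2 = 10^(1.29/10) = 1.346, G_2 = 10^(13.7/10) = 23.44
Friis cascade:
  F = 2.084 + (1.346 − 1)/0.4797 = 2.805
NF = 10 log₁₀(2.805) = 4.48 dB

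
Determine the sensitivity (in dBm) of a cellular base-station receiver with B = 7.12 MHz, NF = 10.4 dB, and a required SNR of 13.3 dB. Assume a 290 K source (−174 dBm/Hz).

−81.8 dBm

Sensitivity = −174 + 10 log₁₀(B) + NF + SNR_min
= −174 + 68.52 + 10.4 + 13.3
= −81.78 dBm → −81.8 dBm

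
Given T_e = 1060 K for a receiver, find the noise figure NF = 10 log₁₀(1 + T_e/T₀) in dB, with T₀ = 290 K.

6.68 dB

F = 1 + T_e/T₀ = 1 + 1060/290 = 4.65517
NF = 10 log₁₀(4.65517) = 6.68 dB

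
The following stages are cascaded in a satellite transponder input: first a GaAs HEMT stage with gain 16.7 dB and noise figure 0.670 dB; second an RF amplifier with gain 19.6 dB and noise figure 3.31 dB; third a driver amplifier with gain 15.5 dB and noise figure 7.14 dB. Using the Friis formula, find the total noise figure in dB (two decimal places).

0.76 dB

Convert to linear (a loss of L dB is a gain of −L dB): F_i = 10^(NF_i/10), G_i = 10^(G_i,dB/10)
  Stage 1: F_1 = 10^(0.670/10) = 1.167, G_1 = 10^(16.7/10) = 46.77
  Stage 2: F_2 = 10^(3.31/10) = 2.143, G_2 = 10^(19.6/10) = 91.20
  Stage 3: F_3 = 10^(7.14/10) = 5.176, G_3 = 10^(15.5/10) = 35.48
Friis cascade:
  F = 1.167 + (2.143 − 1)/46.77 + (5.176 − 1)/4266 = 1.192
NF = 10 log₁₀(1.192) = 0.76 dB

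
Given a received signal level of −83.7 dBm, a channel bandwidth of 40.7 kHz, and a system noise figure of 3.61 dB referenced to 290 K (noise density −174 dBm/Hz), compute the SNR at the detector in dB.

Noise floor: N = −174 + 10 log₁₀(B) + NF
10 log₁₀(4.07×10⁴) = 46.1 dB
N = −174 + 46.1 + 3.61 = −124.29 dBm
SNR = P_sig − N = −83.7 − (−124.29) = 40.59 dB → 40.6 dB

40.6 dB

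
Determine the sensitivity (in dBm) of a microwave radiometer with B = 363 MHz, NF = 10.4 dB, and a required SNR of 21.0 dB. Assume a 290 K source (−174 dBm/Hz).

Sensitivity = −174 + 10 log₁₀(B) + NF + SNR_min
= −174 + 85.6 + 10.4 + 21.0
= −57.0 dBm → −57.0 dBm

−57.0 dBm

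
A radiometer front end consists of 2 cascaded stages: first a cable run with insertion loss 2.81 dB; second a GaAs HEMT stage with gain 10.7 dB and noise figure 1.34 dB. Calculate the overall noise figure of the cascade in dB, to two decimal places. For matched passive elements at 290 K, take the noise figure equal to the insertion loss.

4.15 dB

Convert to linear (a loss of L dB is a gain of −L dB): F_i = 10^(NF_i/10), G_i = 10^(G_i,dB/10)
  Stage 1: F_1 = 10^(2.81/10) = 1.910, G_1 = 10^(−2.81/10) = 0.5236
  Stage 2: F_2 = 10^(1.34/10) = 1.361, G_2 = 10^(10.7/10) = 11.75
Friis cascade:
  F = 1.910 + (1.361 − 1)/0.5236 = 2.600
NF = 10 log₁₀(2.600) = 4.15 dB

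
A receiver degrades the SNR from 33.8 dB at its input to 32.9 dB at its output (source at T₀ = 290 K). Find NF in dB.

0.9 dB

NF (dB) = SNR_in(dB) − SNR_out(dB) when the source is at T₀
NF = 33.8 − 32.9 = 0.9 dB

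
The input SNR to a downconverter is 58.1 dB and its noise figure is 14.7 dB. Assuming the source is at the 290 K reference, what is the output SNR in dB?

43.4 dB

By definition F = SNR_in/SNR_out, so in dB: SNR_out = SNR_in − NF
SNR_out = 58.1 − 14.7 = 43.4 dB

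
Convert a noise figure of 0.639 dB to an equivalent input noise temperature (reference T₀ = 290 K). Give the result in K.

F = 10^(0.639/10) = 1.15851
T_e = (F − 1)·T₀ = (1.15851 − 1) × 290 = 46.0 K

46.0 K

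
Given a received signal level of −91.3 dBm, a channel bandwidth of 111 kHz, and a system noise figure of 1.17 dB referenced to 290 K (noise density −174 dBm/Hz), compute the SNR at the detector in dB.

Noise floor: N = −174 + 10 log₁₀(B) + NF
10 log₁₀(1.11×10⁵) = 50.45 dB
N = −174 + 50.45 + 1.17 = −122.38 dBm
SNR = P_sig − N = −91.3 − (−122.38) = 31.08 dB → 31.1 dB

31.1 dB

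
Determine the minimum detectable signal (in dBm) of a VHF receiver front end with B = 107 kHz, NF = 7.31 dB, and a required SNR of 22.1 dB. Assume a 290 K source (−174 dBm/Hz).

Sensitivity = −174 + 10 log₁₀(B) + NF + SNR_min
= −174 + 50.29 + 7.31 + 22.1
= −94.30 dBm → −94.3 dBm

−94.3 dBm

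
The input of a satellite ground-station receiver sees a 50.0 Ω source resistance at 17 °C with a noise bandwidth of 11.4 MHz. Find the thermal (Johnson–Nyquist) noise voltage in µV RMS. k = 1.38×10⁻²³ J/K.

3.02 µV

T = 17 °C + 273.15 = 290.15 K
V_n = √(4kTRB)
4kTRB = 4 × 1.38×10⁻²³ × 290.15 × 5.00×10¹ × 1.14×10⁷ = 9.13×10⁻¹² V²
V_n = √(9.13×10⁻¹²) = 3.02×10⁻⁶ V = 3.02 µV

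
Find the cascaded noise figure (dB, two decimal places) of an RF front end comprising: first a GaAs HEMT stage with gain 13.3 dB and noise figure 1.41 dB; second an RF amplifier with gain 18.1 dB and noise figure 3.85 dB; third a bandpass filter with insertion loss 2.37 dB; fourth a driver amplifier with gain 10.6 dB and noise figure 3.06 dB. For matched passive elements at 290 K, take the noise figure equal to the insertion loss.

Convert to linear (a loss of L dB is a gain of −L dB): F_i = 10^(NF_i/10), G_i = 10^(G_i,dB/10)
  Stage 1: F_1 = 10^(1.41/10) = 1.384, G_1 = 10^(13.3/10) = 21.38
  Stage 2: F_2 = 10^(3.85/10) = 2.427, G_2 = 10^(18.1/10) = 64.57
  Stage 3: F_3 = 10^(2.37/10) = 1.726, G_3 = 10^(−2.37/10) = 0.5794
  Stage 4: F_4 = 10^(3.06/10) = 2.023, G_4 = 10^(10.6/10) = 11.48
Friis cascade:
  F = 1.384 + (2.427 − 1)/21.38 + (1.726 − 1)/1380 + (2.023 − 1)/799.8 = 1.452
NF = 10 log₁₀(1.452) = 1.62 dB

1.62 dB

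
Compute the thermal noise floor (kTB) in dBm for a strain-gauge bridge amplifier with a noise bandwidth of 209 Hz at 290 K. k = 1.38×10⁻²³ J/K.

P_n = kTB = 1.38×10⁻²³ × 290 × 2.09×10² = 8.36×10⁻¹⁹ W
In dBm: 10 log₁₀(8.36×10⁻¹⁹ / 10⁻³) = −150.8 dBm

−150.8 dBm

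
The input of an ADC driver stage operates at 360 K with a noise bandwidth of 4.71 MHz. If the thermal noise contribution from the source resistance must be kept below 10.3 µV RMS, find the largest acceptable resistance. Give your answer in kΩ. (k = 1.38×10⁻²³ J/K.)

Johnson–Nyquist: V_n = √(4kTRB) ⇒ R = V_n² / (4kTB)
4kTB = 4 × 1.38×10⁻²³ × 360 × 4.71×10⁶ = 9.36×10⁻¹⁴
R = (1.03×10⁻⁵)² / 9.36×10⁻¹⁴ = 1.13×10³ Ω = 1.13 kΩ

1.13 kΩ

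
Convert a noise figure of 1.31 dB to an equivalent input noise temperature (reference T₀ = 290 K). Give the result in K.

102 K

F = 10^(1.31/10) = 1.35207
T_e = (F − 1)·T₀ = (1.35207 − 1) × 290 = 102 K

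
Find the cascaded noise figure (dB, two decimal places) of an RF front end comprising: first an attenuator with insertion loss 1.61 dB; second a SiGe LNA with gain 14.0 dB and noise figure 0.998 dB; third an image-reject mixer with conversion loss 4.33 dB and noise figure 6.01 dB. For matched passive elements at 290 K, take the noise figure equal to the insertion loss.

Convert to linear (a loss of L dB is a gain of −L dB): F_i = 10^(NF_i/10), G_i = 10^(G_i,dB/10)
  Stage 1: F_1 = 10^(1.61/10) = 1.449, G_1 = 10^(−1.61/10) = 0.6902
  Stage 2: F_2 = 10^(0.998/10) = 1.258, G_2 = 10^(14.0/10) = 25.12
  Stage 3: F_3 = 10^(6.01/10) = 3.990, G_3 = 10^(−4.33/10) = 0.3690
Friis cascade:
  F = 1.449 + (1.258 − 1)/0.6902 + (3.990 − 1)/17.34 = 1.996
NF = 10 log₁₀(1.996) = 3.00 dB

3.00 dB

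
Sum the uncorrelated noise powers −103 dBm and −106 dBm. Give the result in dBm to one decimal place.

Convert to linear, add, convert back:
P₁ = 5.01×10⁻¹⁴ W, P₂ = 2.51×10⁻¹⁴ W
P_tot = 7.52×10⁻¹⁴ W → 10 log₁₀(P_tot / 10⁻³) = −101.2 dBm

−101.2 dBm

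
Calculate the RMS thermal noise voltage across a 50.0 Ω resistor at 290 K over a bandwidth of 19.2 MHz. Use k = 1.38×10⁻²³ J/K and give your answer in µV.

V_n = √(4kTRB)
4kTRB = 4 × 1.38×10⁻²³ × 290 × 5.00×10¹ × 1.92×10⁷ = 1.54×10⁻¹¹ V²
V_n = √(1.54×10⁻¹¹) = 3.92×10⁻⁶ V = 3.92 µV

3.92 µV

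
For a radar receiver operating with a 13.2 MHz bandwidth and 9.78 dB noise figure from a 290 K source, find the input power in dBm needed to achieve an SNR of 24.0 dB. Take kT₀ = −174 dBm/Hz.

Sensitivity = −174 + 10 log₁₀(B) + NF + SNR_min
= −174 + 71.21 + 9.78 + 24.0
= −69.01 dBm → −69.0 dBm

−69.0 dBm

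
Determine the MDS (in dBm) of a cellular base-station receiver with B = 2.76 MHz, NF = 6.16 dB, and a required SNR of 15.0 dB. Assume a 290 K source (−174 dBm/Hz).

−88.4 dBm

Sensitivity = −174 + 10 log₁₀(B) + NF + SNR_min
= −174 + 64.41 + 6.16 + 15.0
= −88.43 dBm → −88.4 dBm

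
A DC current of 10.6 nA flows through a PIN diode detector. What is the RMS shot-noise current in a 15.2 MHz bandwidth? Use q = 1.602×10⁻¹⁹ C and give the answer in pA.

227 pA

I_n = √(2qI·B)
2qI·B = 2 × 1.602×10⁻¹⁹ × 1.06×10⁻⁸ × 1.52×10⁷ = 5.16×10⁻²⁰ A²
I_n = √(5.16×10⁻²⁰) = 2.27×10⁻¹⁰ A = 227 pA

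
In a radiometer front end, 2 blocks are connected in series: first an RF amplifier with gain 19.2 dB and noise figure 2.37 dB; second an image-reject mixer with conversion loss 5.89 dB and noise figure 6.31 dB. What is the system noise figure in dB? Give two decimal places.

2.47 dB

Convert to linear (a loss of L dB is a gain of −L dB): F_i = 10^(NF_i/10), G_i = 10^(G_i,dB/10)
  Stage 1: F_1 = 10^(2.37/10) = 1.726, G_1 = 10^(19.2/10) = 83.18
  Stage 2: F_2 = 10^(6.31/10) = 4.276, G_2 = 10^(−5.89/10) = 0.2576
Friis cascade:
  F = 1.726 + (4.276 − 1)/83.18 = 1.765
NF = 10 log₁₀(1.765) = 2.47 dB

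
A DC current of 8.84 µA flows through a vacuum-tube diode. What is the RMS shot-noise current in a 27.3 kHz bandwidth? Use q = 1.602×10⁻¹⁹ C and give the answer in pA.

278 pA

I_n = √(2qI·B)
2qI·B = 2 × 1.602×10⁻¹⁹ × 8.84×10⁻⁶ × 2.73×10⁴ = 7.73×10⁻²⁰ A²
I_n = √(7.73×10⁻²⁰) = 2.78×10⁻¹⁰ A = 278 pA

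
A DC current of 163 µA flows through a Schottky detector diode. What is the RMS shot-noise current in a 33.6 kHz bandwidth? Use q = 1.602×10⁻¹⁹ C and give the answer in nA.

1.32 nA

I_n = √(2qI·B)
2qI·B = 2 × 1.602×10⁻¹⁹ × 1.63×10⁻⁴ × 3.36×10⁴ = 1.75×10⁻¹⁸ A²
I_n = √(1.75×10⁻¹⁸) = 1.32×10⁻⁹ A = 1.32 nA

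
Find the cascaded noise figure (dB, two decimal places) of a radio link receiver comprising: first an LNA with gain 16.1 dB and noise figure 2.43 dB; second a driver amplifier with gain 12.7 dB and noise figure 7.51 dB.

2.70 dB

Convert to linear (a loss of L dB is a gain of −L dB): F_i = 10^(NF_i/10), G_i = 10^(G_i,dB/10)
  Stage 1: F_1 = 10^(2.43/10) = 1.750, G_1 = 10^(16.1/10) = 40.74
  Stage 2: F_2 = 10^(7.51/10) = 5.636, G_2 = 10^(12.7/10) = 18.62
Friis cascade:
  F = 1.750 + (5.636 − 1)/40.74 = 1.864
NF = 10 log₁₀(1.864) = 2.70 dB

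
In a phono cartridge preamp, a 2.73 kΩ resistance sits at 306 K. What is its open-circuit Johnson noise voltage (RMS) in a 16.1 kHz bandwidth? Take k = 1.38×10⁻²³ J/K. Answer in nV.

V_n = √(4kTRB)
4kTRB = 4 × 1.38×10⁻²³ × 306 × 2.73×10³ × 1.61×10⁴ = 7.42×10⁻¹³ V²
V_n = √(7.42×10⁻¹³) = 8.62×10⁻⁷ V = 862 nV

862 nV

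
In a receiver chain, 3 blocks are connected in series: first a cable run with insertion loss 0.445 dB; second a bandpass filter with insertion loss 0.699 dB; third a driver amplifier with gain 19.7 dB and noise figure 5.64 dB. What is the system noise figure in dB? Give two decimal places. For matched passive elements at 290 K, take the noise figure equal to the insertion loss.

Convert to linear (a loss of L dB is a gain of −L dB): F_i = 10^(NF_i/10), G_i = 10^(G_i,dB/10)
  Stage 1: F_1 = 10^(0.445/10) = 1.108, G_1 = 10^(−0.445/10) = 0.9026
  Stage 2: F_2 = 10^(0.699/10) = 1.175, G_2 = 10^(−0.699/10) = 0.8513
  Stage 3: F_3 = 10^(5.64/10) = 3.664, G_3 = 10^(19.7/10) = 93.33
Friis cascade:
  F = 1.108 + (1.175 − 1)/0.9026 + (3.664 − 1)/0.7684 = 4.769
NF = 10 log₁₀(4.769) = 6.78 dB

6.78 dB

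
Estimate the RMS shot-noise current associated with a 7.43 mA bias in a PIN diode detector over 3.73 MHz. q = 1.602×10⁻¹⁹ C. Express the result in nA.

I_n = √(2qI·B)
2qI·B = 2 × 1.602×10⁻¹⁹ × 7.43×10⁻³ × 3.73×10⁶ = 8.88×10⁻¹⁵ A²
I_n = √(8.88×10⁻¹⁵) = 9.42×10⁻⁸ A = 94.2 nA

94.2 nA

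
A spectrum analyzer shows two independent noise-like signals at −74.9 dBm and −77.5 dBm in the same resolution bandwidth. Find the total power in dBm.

Convert to linear, add, convert back:
P₁ = 3.24×10⁻¹¹ W, P₂ = 1.78×10⁻¹¹ W
P_tot = 5.01×10⁻¹¹ W → 10 log₁₀(P_tot / 10⁻³) = −73.0 dBm

−73.0 dBm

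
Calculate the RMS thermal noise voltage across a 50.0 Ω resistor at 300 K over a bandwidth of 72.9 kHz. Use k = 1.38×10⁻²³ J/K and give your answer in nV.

V_n = √(4kTRB)
4kTRB = 4 × 1.38×10⁻²³ × 300 × 5.00×10¹ × 7.29×10⁴ = 6.04×10⁻¹⁴ V²
V_n = √(6.04×10⁻¹⁴) = 2.46×10⁻⁷ V = 246 nV

246 nV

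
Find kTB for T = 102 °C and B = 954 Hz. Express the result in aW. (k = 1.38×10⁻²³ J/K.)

4.94 aW

T = 102 °C + 273.15 = 375.15 K
P_n = kTB = 1.38×10⁻²³ × 375.15 × 9.54×10² = 4.94×10⁻¹⁸ W = 4.94 aW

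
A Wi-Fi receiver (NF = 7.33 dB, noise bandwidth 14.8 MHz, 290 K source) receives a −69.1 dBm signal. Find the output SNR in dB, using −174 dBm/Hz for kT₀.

25.9 dB

Noise floor: N = −174 + 10 log₁₀(B) + NF
10 log₁₀(1.48×10⁷) = 71.7 dB
N = −174 + 71.7 + 7.33 = −94.97 dBm
SNR = P_sig − N = −69.1 − (−94.97) = 25.87 dB → 25.9 dB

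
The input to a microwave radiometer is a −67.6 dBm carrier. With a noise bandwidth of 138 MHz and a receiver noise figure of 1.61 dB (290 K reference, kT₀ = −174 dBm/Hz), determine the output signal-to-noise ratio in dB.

Noise floor: N = −174 + 10 log₁₀(B) + NF
10 log₁₀(1.38×10⁸) = 81.4 dB
N = −174 + 81.4 + 1.61 = −90.99 dBm
SNR = P_sig − N = −67.6 − (−90.99) = 23.39 dB → 23.4 dB

23.4 dB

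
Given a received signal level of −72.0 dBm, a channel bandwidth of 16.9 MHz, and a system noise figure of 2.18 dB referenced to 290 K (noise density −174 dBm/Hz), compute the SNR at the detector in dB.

Noise floor: N = −174 + 10 log₁₀(B) + NF
10 log₁₀(1.69×10⁷) = 72.28 dB
N = −174 + 72.28 + 2.18 = −99.54 dBm
SNR = P_sig − N = −72.0 − (−99.54) = 27.54 dB → 27.5 dB

27.5 dB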